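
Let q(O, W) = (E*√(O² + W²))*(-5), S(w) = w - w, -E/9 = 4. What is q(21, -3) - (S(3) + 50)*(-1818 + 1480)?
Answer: 16900 + 2700*√2 ≈ 20718.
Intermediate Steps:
E = -36 (E = -9*4 = -36)
S(w) = 0
q(O, W) = 180*√(O² + W²) (q(O, W) = -36*√(O² + W²)*(-5) = 180*√(O² + W²))
q(21, -3) - (S(3) + 50)*(-1818 + 1480) = 180*√(21² + (-3)²) - (0 + 50)*(-1818 + 1480) = 180*√(441 + 9) - 50*(-338) = 180*√450 - 1*(-16900) = 180*(15*√2) + 16900 = 2700*√2 + 16900 = 16900 + 2700*√2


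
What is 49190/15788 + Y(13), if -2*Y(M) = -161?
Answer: 330031/3947 ≈ 83.616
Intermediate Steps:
Y(M) = 161/2 (Y(M) = -½*(-161) = 161/2)
49190/15788 + Y(13) = 49190/15788 + 161/2 = 49190*(1/15788) + 161/2 = 24595/7894 + 161/2 = 330031/3947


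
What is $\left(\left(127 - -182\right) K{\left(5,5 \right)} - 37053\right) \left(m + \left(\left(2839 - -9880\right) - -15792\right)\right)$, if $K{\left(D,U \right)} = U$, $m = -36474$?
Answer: $282750204$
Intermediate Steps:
$\left(\left(127 - -182\right) K{\left(5,5 \right)} - 37053\right) \left(m + \left(\left(2839 - -9880\right) - -15792\right)\right) = \left(\left(127 - -182\right) 5 - 37053\right) \left(-36474 + \left(\left(2839 - -9880\right) - -15792\right)\right) = \left(\left(127 + 182\right) 5 - 37053\right) \left(-36474 + \left(\left(2839 + 9880\right) + 15792\right)\right) = \left(309 \cdot 5 - 37053\right) \left(-36474 + \left(12719 + 15792\right)\right) = \left(1545 - 37053\right) \left(-36474 + 28511\right) = \left(-35508\right) \left(-7963\right) = 282750204$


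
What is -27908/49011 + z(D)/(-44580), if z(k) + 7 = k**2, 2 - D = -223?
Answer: -206943191/121383910 ≈ -1.7049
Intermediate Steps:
D = 225 (D = 2 - 1*(-223) = 2 + 223 = 225)
z(k) = -7 + k**2
-27908/49011 + z(D)/(-44580) = -27908/49011 + (-7 + 225**2)/(-44580) = -27908*1/49011 + (-7 + 50625)*(-1/44580) = -27908/49011 + 50618*(-1/44580) = -27908/49011 - 25309/22290 = -206943191/121383910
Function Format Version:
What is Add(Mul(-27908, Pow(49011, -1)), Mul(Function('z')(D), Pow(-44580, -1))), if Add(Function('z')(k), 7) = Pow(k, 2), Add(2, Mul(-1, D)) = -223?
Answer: Rational(-206943191, 121383910) ≈ -1.7049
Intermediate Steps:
D = 225 (D = Add(2, Mul(-1, -223)) = Add(2, 223) = 225)
Function('z')(k) = Add(-7, Pow(k, 2))
Add(Mul(-27908, Pow(49011, -1)), Mul(Function('z')(D), Pow(-44580, -1))) = Add(Mul(-27908, Pow(49011, -1)), Mul(Add(-7, Pow(225, 2)), Pow(-44580, -1))) = Add(Mul(-27908, Rational(1, 49011)), Mul(Add(-7, 50625), Rational(-1, 44580))) = Add(Rational(-27908, 49011), Mul(50618, Rational(-1, 44580))) = Add(Rational(-27908, 49011), Rational(-25309, 22290)) = Rational(-206943191, 121383910)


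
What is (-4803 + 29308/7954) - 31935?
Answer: -146092372/3977 ≈ -36734.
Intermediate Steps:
(-4803 + 29308/7954) - 31935 = (-4803 + 29308*(1/7954)) - 31935 = (-4803 + 14654/3977) - 31935 = -19086877/3977 - 31935 = -146092372/3977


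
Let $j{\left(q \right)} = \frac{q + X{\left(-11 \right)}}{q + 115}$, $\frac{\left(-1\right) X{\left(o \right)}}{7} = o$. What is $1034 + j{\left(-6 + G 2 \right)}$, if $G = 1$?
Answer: $\frac{114847}{111} \approx 1034.7$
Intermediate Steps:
$X{\left(o \right)} = - 7 o$
$j{\left(q \right)} = \frac{77 + q}{115 + q}$ ($j{\left(q \right)} = \frac{q - -77}{q + 115} = \frac{q + 77}{115 + q} = \frac{77 + q}{115 + q}$)
$1034 + j{\left(-6 + G 2 \right)} = 1034 + \frac{77 + \left(-6 + 1 \cdot 2\right)}{115 + \left(-6 + 1 \cdot 2\right)} = 1034 + \frac{77 + \left(-6 + 2\right)}{115 + \left(-6 + 2\right)} = 1034 + \frac{77 - 4}{115 - 4} = 1034 + \frac{1}{111} \cdot 73 = 1034 + \frac{73}{111} = \frac{114847}{111}$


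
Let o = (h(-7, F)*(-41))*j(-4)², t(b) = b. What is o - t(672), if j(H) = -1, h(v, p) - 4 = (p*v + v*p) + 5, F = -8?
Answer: -5633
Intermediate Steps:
h(v, p) = 9 + 2*p*v (h(v, p) = 4 + ((p*v + v*p) + 5) = 4 + ((p*v + p*v) + 5) = 4 + (2*p*v + 5) = 4 + (5 + 2*p*v) = 9 + 2*p*v)
o = -4961 (o = ((9 + 2*(-8)*(-7))*(-41))*(-1)² = ((9 + 112)*(-41))*1 = (121*(-41))*1 = -4961*1 = -4961)
o - t(672) = -4961 - 1*672 = -4961 - 672 = -5633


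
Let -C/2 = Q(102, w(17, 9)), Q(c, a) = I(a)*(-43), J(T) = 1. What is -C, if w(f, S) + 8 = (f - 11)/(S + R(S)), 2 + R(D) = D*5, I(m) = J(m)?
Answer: -86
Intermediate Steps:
I(m) = 1
R(D) = -2 + 5*D (R(D) = -2 + D*5 = -2 + 5*D)
w(f, S) = -8 + (-11 + f)/(-2 + 6*S) (w(f, S) = -8 + (f - 11)/(S + (-2 + 5*S)) = -8 + (-11 + f)/(-2 + 6*S))
Q(c, a) = -43 (Q(c, a) = 1*(-43) = -43)
C = 86 (C = -2*(-43) = 86)
-C = -1*86 = -86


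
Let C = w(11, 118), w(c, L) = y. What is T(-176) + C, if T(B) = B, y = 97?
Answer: -79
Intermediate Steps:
w(c, L) = 97
C = 97
T(-176) + C = -176 + 97 = -79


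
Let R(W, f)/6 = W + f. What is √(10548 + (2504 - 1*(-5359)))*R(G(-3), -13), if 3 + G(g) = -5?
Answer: -2394*√51 ≈ -17097.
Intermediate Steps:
G(g) = -8 (G(g) = -3 - 5 = -8)
R(W, f) = 6*W + 6*f (R(W, f) = 6*(W + f) = 6*W + 6*f)
√(10548 + (2504 - 1*(-5359)))*R(G(-3), -13) = √(10548 + (2504 - 1*(-5359)))*(6*(-8) + 6*(-13)) = √(10548 + (2504 + 5359))*(-48 - 78) = √(10548 + 7863)*(-126) = √18411*(-126) = (19*√51)*(-126) = -2394*√51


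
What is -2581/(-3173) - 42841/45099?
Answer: -19533974/143099127 ≈ -0.13651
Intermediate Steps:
-2581/(-3173) - 42841/45099 = -2581*(-1/3173) - 42841*1/45099 = 2581/3173 - 42841/45099 = -19533974/143099127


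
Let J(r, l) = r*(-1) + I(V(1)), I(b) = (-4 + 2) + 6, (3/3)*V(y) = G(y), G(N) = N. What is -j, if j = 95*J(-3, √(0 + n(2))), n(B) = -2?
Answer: -665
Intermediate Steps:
V(y) = y
I(b) = 4 (I(b) = -2 + 6 = 4)
J(r, l) = 4 - r (J(r, l) = r*(-1) + 4 = -r + 4 = 4 - r)
j = 665 (j = 95*(4 - 1*(-3)) = 95*(4 + 3) = 95*7 = 665)
-j = -1*665 = -665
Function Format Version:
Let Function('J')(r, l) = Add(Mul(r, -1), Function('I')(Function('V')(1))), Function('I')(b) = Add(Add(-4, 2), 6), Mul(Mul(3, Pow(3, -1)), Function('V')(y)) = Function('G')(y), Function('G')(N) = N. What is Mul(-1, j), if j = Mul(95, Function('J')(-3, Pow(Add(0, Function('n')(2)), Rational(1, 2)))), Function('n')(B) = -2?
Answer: -665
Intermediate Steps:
Function('V')(y) = y
Function('I')(b) = 4 (Function('I')(b) = Add(-2, 6) = 4)
Function('J')(r, l) = Add(4, Mul(-1, r)) (Function('J')(r, l) = Add(Mul(r, -1), 4) = Add(Mul(-1, r), 4) = Add(4, Mul(-1, r)))
j = 665 (j = Mul(95, Add(4, Mul(-1, -3))) = Mul(95, Add(4, 3)) = Mul(95, 7) = 665)
Mul(-1, j) = Mul(-1, 665) = -665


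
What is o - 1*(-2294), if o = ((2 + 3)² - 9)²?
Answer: 2550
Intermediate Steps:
o = 256 (o = (5² - 9)² = (25 - 9)² = 16² = 256)
o - 1*(-2294) = 256 - 1*(-2294) = 256 + 2294 = 2550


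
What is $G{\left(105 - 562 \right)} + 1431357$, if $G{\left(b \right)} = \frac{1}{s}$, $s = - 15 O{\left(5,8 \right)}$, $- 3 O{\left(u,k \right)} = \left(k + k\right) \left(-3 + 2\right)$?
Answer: $\frac{114508559}{80} \approx 1.4314 \cdot 10^{6}$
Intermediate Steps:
$O{\left(u,k \right)} = \frac{2 k}{3}$ ($O{\left(u,k \right)} = - \frac{\left(k + k\right) \left(-3 + 2\right)}{3} = - \frac{2 k \left(-1\right)}{3} = - \frac{\left(-2\right) k}{3} = \frac{2 k}{3}$)
$s = -80$ ($s = - 15 \cdot \frac{2}{3} \cdot 8 = \left(-15\right) \frac{16}{3} = -80$)
$G{\left(b \right)} = - \frac{1}{80}$ ($G{\left(b \right)} = \frac{1}{-80} = - \frac{1}{80}$)
$G{\left(105 - 562 \right)} + 1431357 = - \frac{1}{80} + 1431357 = \frac{114508559}{80}$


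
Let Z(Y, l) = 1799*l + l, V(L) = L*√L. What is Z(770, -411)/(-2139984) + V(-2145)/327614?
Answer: 10275/29722 - 2145*I*√2145/327614 ≈ 0.3457 - 0.30323*I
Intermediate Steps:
V(L) = L^(3/2)
Z(Y, l) = 1800*l
Z(770, -411)/(-2139984) + V(-2145)/327614 = (1800*(-411))/(-2139984) + (-2145)^(3/2)/327614 = -739800*(-1/2139984) - 2145*I*√2145*(1/327614) = 10275/29722 - 2145*I*√2145/327614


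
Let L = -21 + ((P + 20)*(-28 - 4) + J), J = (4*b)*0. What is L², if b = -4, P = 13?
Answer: 1159929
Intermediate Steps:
J = 0 (J = (4*(-4))*0 = -16*0 = 0)
L = -1077 (L = -21 + ((13 + 20)*(-28 - 4) + 0) = -21 + (33*(-32) + 0) = -21 + (-1056 + 0) = -21 - 1056 = -1077)
L² = (-1077)² = 1159929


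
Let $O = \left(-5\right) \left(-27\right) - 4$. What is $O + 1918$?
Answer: $2049$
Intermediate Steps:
$O = 131$ ($O = 135 - 4 = 131$)
$O + 1918 = 131 + 1918 = 2049$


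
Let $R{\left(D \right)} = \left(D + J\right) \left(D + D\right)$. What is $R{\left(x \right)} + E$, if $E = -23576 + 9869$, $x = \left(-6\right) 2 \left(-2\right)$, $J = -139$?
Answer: $-19227$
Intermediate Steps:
$x = 24$ ($x = \left(-12\right) \left(-2\right) = 24$)
$R{\left(D \right)} = 2 D \left(-139 + D\right)$ ($R{\left(D \right)} = \left(D - 139\right) \left(D + D\right) = \left(-139 + D\right) 2 D = 2 D \left(-139 + D\right)$)
$E = -13707$
$R{\left(x \right)} + E = 2 \cdot 24 \left(-139 + 24\right) - 13707 = 2 \cdot 24 \left(-115\right) - 13707 = -5520 - 13707 = -19227$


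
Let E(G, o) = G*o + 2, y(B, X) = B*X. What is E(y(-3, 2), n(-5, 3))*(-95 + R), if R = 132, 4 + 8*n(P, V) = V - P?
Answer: -37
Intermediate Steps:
n(P, V) = -½ - P/8 + V/8 (n(P, V) = -½ + (V - P)/8 = -½ + (-P/8 + V/8) = -½ - P/8 + V/8)
E(G, o) = 2 + G*o
E(y(-3, 2), n(-5, 3))*(-95 + R) = (2 + (-3*2)*(-½ - ⅛*(-5) + (⅛)*3))*(-95 + 132) = (2 - 6*(-½ + 5/8 + 3/8))*37 = (2 - 6*½)*37 = (2 - 3)*37 = -1*37 = -37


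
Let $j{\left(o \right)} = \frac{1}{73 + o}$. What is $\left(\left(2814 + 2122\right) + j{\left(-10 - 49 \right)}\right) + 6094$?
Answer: $\frac{154421}{14} \approx 11030.0$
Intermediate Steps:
$\left(\left(2814 + 2122\right) + j{\left(-10 - 49 \right)}\right) + 6094 = \left(\left(2814 + 2122\right) + \frac{1}{73 - 59}\right) + 6094 = \left(4936 + \frac{1}{73 - 59}\right) + 6094 = \left(4936 + \frac{1}{14}\right) + 6094 = \frac{69105}{14} + 6094 = \frac{154421}{14}$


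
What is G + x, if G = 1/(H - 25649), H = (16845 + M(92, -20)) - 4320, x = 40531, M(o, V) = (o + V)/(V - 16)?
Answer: 532009905/13126 ≈ 40531.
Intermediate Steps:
M(o, V) = (V + o)/(-16 + V)
H = 12523 (H = (16845 + (-20 + 92)/(-16 - 20)) - 4320 = (16845 + 72/(-36)) - 4320 = (16845 - 1/36*72) - 4320 = (16845 - 2) - 4320 = 16843 - 4320 = 12523)
G = -1/13126 (G = 1/(12523 - 25649) = 1/(-13126) = -1/13126 ≈ -7.6185e-5)
G + x = -1/13126 + 40531 = 532009905/13126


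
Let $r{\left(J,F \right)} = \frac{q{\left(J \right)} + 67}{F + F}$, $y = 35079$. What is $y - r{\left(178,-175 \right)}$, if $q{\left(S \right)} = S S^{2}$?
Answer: $\frac{17917469}{350} \approx 51193.0$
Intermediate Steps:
$q{\left(S \right)} = S^{3}$
$r{\left(J,F \right)} = \frac{67 + J^{3}}{2 F}$ ($r{\left(J,F \right)} = \frac{J^{3} + 67}{F + F} = \frac{67 + J^{3}}{2 F}$)
$y - r{\left(178,-175 \right)} = 35079 - \frac{67 + 178^{3}}{2 \left(-175\right)} = 35079 - \frac{1}{2} \left(- \frac{1}{175}\right) \left(67 + 5639752\right) = 35079 - \frac{1}{2} \left(- \frac{1}{175}\right) 5639819 = 35079 - - \frac{5639819}{350} = 35079 + \frac{5639819}{350} = \frac{17917469}{350}$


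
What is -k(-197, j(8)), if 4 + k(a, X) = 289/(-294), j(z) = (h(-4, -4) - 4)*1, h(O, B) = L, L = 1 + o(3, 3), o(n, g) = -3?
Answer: 1465/294 ≈ 4.9830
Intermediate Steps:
L = -2 (L = 1 - 3 = -2)
h(O, B) = -2
j(z) = -6 (j(z) = (-2 - 4)*1 = -6*1 = -6)
k(a, X) = -1465/294 (k(a, X) = -4 + 289/(-294) = -4 + 289*(-1/294) = -4 - 289/294 = -1465/294)
-k(-197, j(8)) = -1*(-1465/294) = 1465/294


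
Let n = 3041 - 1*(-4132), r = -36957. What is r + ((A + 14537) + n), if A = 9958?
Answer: -5289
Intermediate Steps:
n = 7173 (n = 3041 + 4132 = 7173)
r + ((A + 14537) + n) = -36957 + ((9958 + 14537) + 7173) = -36957 + (24495 + 7173) = -36957 + 31668 = -5289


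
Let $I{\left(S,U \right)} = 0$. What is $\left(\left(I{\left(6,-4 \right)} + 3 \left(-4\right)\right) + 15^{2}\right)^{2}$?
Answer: $45369$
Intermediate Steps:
$\left(\left(I{\left(6,-4 \right)} + 3 \left(-4\right)\right) + 15^{2}\right)^{2} = \left(\left(0 + 3 \left(-4\right)\right) + 15^{2}\right)^{2} = \left(\left(0 - 12\right) + 225\right)^{2} = \left(-12 + 225\right)^{2} = 213^{2} = 45369$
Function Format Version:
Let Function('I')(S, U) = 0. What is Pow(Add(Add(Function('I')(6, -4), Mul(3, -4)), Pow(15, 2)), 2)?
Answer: 45369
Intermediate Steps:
Pow(Add(Add(Function('I')(6, -4), Mul(3, -4)), Pow(15, 2)), 2) = Pow(Add(Add(0, Mul(3, -4)), Pow(15, 2)), 2) = Pow(Add(Add(0, -12), 225), 2) = Pow(Add(-12, 225), 2) = Pow(213, 2) = 45369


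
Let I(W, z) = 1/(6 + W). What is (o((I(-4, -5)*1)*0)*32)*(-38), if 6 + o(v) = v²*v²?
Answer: 7296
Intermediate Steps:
o(v) = -6 + v⁴ (o(v) = -6 + v²*v² = -6 + v⁴)
(o((I(-4, -5)*1)*0)*32)*(-38) = ((-6 + ((1/(6 - 4))*0)⁴)*32)*(-38) = ((-6 + ((1/2)*0)⁴)*32)*(-38) = ((-6 + (((½)*1)*0)⁴)*32)*(-38) = ((-6 + ((½)*0)⁴)*32)*(-38) = ((-6 + 0⁴)*32)*(-38) = ((-6 + 0)*32)*(-38) = -6*32*(-38) = -192*(-38) = 7296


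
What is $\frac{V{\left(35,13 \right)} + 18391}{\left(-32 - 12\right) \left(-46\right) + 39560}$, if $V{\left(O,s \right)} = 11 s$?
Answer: $\frac{9267}{20792} \approx 0.4457$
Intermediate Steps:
$\frac{V{\left(35,13 \right)} + 18391}{\left(-32 - 12\right) \left(-46\right) + 39560} = \frac{11 \cdot 13 + 18391}{\left(-32 - 12\right) \left(-46\right) + 39560} = \frac{143 + 18391}{\left(-44\right) \left(-46\right) + 39560} = \frac{18534}{2024 + 39560} = \frac{18534}{41584} = 18534 \cdot \frac{1}{41584} = \frac{9267}{20792}$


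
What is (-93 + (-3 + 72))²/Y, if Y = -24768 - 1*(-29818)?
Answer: 288/2525 ≈ 0.11406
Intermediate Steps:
Y = 5050 (Y = -24768 + 29818 = 5050)
(-93 + (-3 + 72))²/Y = (-93 + (-3 + 72))²/5050 = (-93 + 69)²*(1/5050) = (-24)²*(1/5050) = 576*(1/5050) = 288/2525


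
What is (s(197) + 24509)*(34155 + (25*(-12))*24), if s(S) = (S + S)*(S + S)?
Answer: 4845026475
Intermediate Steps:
s(S) = 4*S² (s(S) = (2*S)*(2*S) = 4*S²)
(s(197) + 24509)*(34155 + (25*(-12))*24) = (4*197² + 24509)*(34155 + (25*(-12))*24) = (4*38809 + 24509)*(34155 - 300*24) = (155236 + 24509)*(34155 - 7200) = 179745*26955 = 4845026475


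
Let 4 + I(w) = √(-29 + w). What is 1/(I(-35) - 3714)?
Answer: -1859/6911794 - 2*I/3455897 ≈ -0.00026896 - 5.7872e-7*I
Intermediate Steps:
I(w) = -4 + √(-29 + w)
1/(I(-35) - 3714) = 1/((-4 + √(-29 - 35)) - 3714) = 1/((-4 + √(-64)) - 3714) = 1/((-4 + 8*I) - 3714) = 1/(-3718 + 8*I) = (-3718 - 8*I)/13823588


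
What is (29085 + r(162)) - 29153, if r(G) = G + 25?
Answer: 119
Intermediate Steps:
r(G) = 25 + G
(29085 + r(162)) - 29153 = (29085 + (25 + 162)) - 29153 = (29085 + 187) - 29153 = 29272 - 29153 = 119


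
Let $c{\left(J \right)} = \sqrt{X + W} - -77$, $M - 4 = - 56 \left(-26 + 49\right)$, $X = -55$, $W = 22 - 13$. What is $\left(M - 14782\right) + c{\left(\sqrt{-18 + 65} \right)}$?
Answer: $-15989 + i \sqrt{46} \approx -15989.0 + 6.7823 i$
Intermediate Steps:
$W = 9$ ($W = 22 - 13 = 9$)
$M = -1284$ ($M = 4 - 56 \left(-26 + 49\right) = 4 - 1288 = -1284$)
$c{\left(J \right)} = 77 + i \sqrt{46}$ ($c{\left(J \right)} = \sqrt{-55 + 9} - -77 = \sqrt{-46} + 77 = i \sqrt{46} + 77 = 77 + i \sqrt{46}$)
$\left(M - 14782\right) + c{\left(\sqrt{-18 + 65} \right)} = \left(-1284 - 14782\right) + \left(77 + i \sqrt{46}\right) = -16066 + \left(77 + i \sqrt{46}\right) = -15989 + i \sqrt{46}$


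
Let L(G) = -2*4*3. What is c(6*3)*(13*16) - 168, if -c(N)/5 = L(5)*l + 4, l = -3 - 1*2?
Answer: -129128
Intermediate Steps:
l = -5 (l = -3 - 2 = -5)
L(G) = -24 (L(G) = -8*3 = -24)
c(N) = -620 (c(N) = -5*(-24*(-5) + 4) = -5*(120 + 4) = -5*124 = -620)
c(6*3)*(13*16) - 168 = -8060*16 - 168 = -620*208 - 168 = -128960 - 168 = -129128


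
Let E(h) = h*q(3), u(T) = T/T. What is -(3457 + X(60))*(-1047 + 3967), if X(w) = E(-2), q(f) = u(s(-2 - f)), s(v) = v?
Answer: -10088600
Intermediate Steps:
u(T) = 1
q(f) = 1
E(h) = h (E(h) = h*1 = h)
X(w) = -2
-(3457 + X(60))*(-1047 + 3967) = -(3457 - 2)*(-1047 + 3967) = -3455*2920 = -1*10088600 = -10088600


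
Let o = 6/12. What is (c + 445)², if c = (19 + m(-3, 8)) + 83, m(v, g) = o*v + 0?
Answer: 1190281/4 ≈ 2.9757e+5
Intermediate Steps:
o = ½ (o = 6*(1/12) = ½ ≈ 0.50000)
m(v, g) = v/2 (m(v, g) = v/2 + 0 = v/2)
c = 201/2 (c = (19 + (½)*(-3)) + 83 = (19 - 3/2) + 83 = 35/2 + 83 = 201/2 ≈ 100.50)
(c + 445)² = (201/2 + 445)² = (1091/2)² = 1190281/4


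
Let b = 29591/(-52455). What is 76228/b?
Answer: -3998539740/29591 ≈ -1.3513e+5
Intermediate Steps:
b = -29591/52455 (b = 29591*(-1/52455) = -29591/52455 ≈ -0.56412)
76228/b = 76228/(-29591/52455) = 76228*(-52455/29591) = -3998539740/29591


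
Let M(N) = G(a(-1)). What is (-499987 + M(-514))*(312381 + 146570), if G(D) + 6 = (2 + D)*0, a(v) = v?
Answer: -229472287343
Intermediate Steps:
G(D) = -6 (G(D) = -6 + (2 + D)*0 = -6 + 0 = -6)
M(N) = -6
(-499987 + M(-514))*(312381 + 146570) = (-499987 - 6)*(312381 + 146570) = -499993*458951 = -229472287343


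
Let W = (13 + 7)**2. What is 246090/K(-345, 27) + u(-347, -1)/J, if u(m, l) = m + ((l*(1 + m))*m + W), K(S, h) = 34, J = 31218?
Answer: 1279726219/176902 ≈ 7234.1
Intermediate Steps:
W = 400 (W = 20**2 = 400)
u(m, l) = 400 + m + l*m*(1 + m) (u(m, l) = m + ((l*(1 + m))*m + 400) = m + (l*m*(1 + m) + 400) = m + (400 + l*m*(1 + m)) = 400 + m + l*m*(1 + m))
246090/K(-345, 27) + u(-347, -1)/J = 246090/34 + (400 - 347 - 1*(-347) - 1*(-347)**2)/31218 = 246090*(1/34) + (400 - 347 + 347 - 1*120409)*(1/31218) = 123045/17 + (400 - 347 + 347 - 120409)*(1/31218) = 123045/17 - 120009*1/31218 = 123045/17 - 40003/10406 = 1279726219/176902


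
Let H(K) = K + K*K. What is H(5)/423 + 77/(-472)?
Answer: -6137/66552 ≈ -0.092214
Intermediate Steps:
H(K) = K + K²
H(5)/423 + 77/(-472) = (5*(1 + 5))/423 + 77/(-472) = (5*6)*(1/423) + 77*(-1/472) = 30*(1/423) - 77/472 = 10/141 - 77/472 = -6137/66552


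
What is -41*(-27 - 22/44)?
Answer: 2255/2 ≈ 1127.5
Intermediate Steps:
-41*(-27 - 22/44) = -41*(-27 - 22*1/44) = -41*(-27 - ½) = -41*(-55/2) = 2255/2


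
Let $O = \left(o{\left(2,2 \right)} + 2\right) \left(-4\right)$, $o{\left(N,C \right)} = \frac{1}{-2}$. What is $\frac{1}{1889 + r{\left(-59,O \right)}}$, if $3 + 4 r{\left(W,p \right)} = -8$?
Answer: $\frac{4}{7545} \approx 0.00053015$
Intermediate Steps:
$o{\left(N,C \right)} = - \frac{1}{2}$
$O = -6$ ($O = \left(- \frac{1}{2} + 2\right) \left(-4\right) = \frac{3}{2} \left(-4\right) = -6$)
$r{\left(W,p \right)} = - \frac{11}{4}$ ($r{\left(W,p \right)} = - \frac{3}{4} + \frac{1}{4} \left(-8\right) = - \frac{3}{4} - 2 = - \frac{11}{4}$)
$\frac{1}{1889 + r{\left(-59,O \right)}} = \frac{1}{1889 - \frac{11}{4}} = \frac{1}{\frac{7545}{4}} = \frac{4}{7545}$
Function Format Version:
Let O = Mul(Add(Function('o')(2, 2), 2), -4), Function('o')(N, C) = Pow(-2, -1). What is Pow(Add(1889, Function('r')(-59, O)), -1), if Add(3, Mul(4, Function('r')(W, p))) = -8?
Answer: Rational(4, 7545) ≈ 0.00053015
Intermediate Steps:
Function('o')(N, C) = Rational(-1, 2)
O = -6 (O = Mul(Add(Rational(-1, 2), 2), -4) = Mul(Rational(3, 2), -4) = -6)
Function('r')(W, p) = Rational(-11, 4) (Function('r')(W, p) = Add(Rational(-3, 4), Mul(Rational(1, 4), -8)) = Add(Rational(-3, 4), -2) = Rational(-11, 4))
Pow(Add(1889, Function('r')(-59, O)), -1) = Pow(Add(1889, Rational(-11, 4)), -1) = Pow(Rational(7545, 4), -1) = Rational(4, 7545)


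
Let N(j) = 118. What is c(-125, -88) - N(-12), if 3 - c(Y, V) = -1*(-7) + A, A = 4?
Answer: -126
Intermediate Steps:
c(Y, V) = -8 (c(Y, V) = 3 - (-1*(-7) + 4) = 3 - (7 + 4) = 3 - 1*11 = 3 - 11 = -8)
c(-125, -88) - N(-12) = -8 - 1*118 = -8 - 118 = -126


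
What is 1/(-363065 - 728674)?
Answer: -1/1091739 ≈ -9.1597e-7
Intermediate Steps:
1/(-363065 - 728674) = 1/(-1091739) = -1/1091739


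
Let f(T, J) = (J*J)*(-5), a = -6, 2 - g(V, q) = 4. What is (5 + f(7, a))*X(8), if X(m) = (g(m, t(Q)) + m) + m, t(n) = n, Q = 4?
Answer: -2450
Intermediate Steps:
g(V, q) = -2 (g(V, q) = 2 - 1*4 = 2 - 4 = -2)
f(T, J) = -5*J² (f(T, J) = J²*(-5) = -5*J²)
X(m) = -2 + 2*m (X(m) = (-2 + m) + m = -2 + 2*m)
(5 + f(7, a))*X(8) = (5 - 5*(-6)²)*(-2 + 2*8) = (5 - 5*36)*(-2 + 16) = (5 - 180)*14 = -175*14 = -2450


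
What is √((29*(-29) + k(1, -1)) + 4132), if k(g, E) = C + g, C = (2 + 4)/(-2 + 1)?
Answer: √3286 ≈ 57.324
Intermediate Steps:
C = -6 (C = 6/(-1) = 6*(-1) = -6)
k(g, E) = -6 + g
√((29*(-29) + k(1, -1)) + 4132) = √((29*(-29) + (-6 + 1)) + 4132) = √((-841 - 5) + 4132) = √(-846 + 4132) = √3286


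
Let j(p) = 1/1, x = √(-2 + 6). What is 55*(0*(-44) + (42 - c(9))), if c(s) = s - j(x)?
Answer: 1870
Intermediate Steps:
x = 2 (x = √4 = 2)
j(p) = 1 (j(p) = 1*1 = 1)
c(s) = -1 + s (c(s) = s - 1*1 = s - 1 = -1 + s)
55*(0*(-44) + (42 - c(9))) = 55*(0*(-44) + (42 - (-1 + 9))) = 55*(0 + (42 - 1*8)) = 55*(0 + (42 - 8)) = 55*(0 + 34) = 55*34 = 1870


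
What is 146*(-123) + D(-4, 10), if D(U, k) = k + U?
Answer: -17952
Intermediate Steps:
D(U, k) = U + k
146*(-123) + D(-4, 10) = 146*(-123) + (-4 + 10) = -17958 + 6 = -17952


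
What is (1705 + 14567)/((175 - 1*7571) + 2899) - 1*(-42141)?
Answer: 63163935/1499 ≈ 42137.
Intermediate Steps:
(1705 + 14567)/((175 - 1*7571) + 2899) - 1*(-42141) = 16272/((175 - 7571) + 2899) + 42141 = 16272/(-7396 + 2899) + 42141 = 16272/(-4497) + 42141 = 16272*(-1/4497) + 42141 = -5424/1499 + 42141 = 63163935/1499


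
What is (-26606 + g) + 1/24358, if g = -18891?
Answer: -1108215925/24358 ≈ -45497.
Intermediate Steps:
(-26606 + g) + 1/24358 = (-26606 - 18891) + 1/24358 = -45497 + 1/24358 = -1108215925/24358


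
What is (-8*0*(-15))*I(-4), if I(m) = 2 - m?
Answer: 0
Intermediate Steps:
(-8*0*(-15))*I(-4) = (-8*0*(-15))*(2 - 1*(-4)) = (0*(-15))*(2 + 4) = 0*6 = 0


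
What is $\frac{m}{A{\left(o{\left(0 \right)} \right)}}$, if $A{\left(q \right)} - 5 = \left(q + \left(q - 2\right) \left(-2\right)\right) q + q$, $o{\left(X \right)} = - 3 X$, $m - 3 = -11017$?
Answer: $- \frac{11014}{5} \approx -2202.8$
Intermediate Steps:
$m = -11014$ ($m = 3 - 11017 = -11014$)
$A{\left(q \right)} = 5 + q + q \left(4 - q\right)$ ($A{\left(q \right)} = 5 + \left(\left(q + \left(q - 2\right) \left(-2\right)\right) q + q\right) = 5 + \left(\left(q + \left(-2 + q\right) \left(-2\right)\right) q + q\right) = 5 + \left(\left(q - \left(-4 + 2 q\right)\right) q + q\right) = 5 + \left(\left(4 - q\right) q + q\right) = 5 + \left(q \left(4 - q\right) + q\right) = 5 + \left(q + q \left(4 - q\right)\right) = 5 + q + q \left(4 - q\right)$)
$\frac{m}{A{\left(o{\left(0 \right)} \right)}} = - \frac{11014}{5 - \left(\left(-3\right) 0\right)^{2} + 5 \left(\left(-3\right) 0\right)} = - \frac{11014}{5 - 0^{2} + 5 \cdot 0} = - \frac{11014}{5 - 0 + 0} = - \frac{11014}{5 + 0 + 0} = - \frac{11014}{5}$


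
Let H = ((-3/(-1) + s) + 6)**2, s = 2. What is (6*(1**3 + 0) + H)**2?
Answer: 16129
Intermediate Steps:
H = 121 (H = ((-3/(-1) + 2) + 6)**2 = ((-3*(-1) + 2) + 6)**2 = ((3 + 2) + 6)**2 = (5 + 6)**2 = 11**2 = 121)
(6*(1**3 + 0) + H)**2 = (6*(1**3 + 0) + 121)**2 = (6*(1 + 0) + 121)**2 = (6*1 + 121)**2 = (6 + 121)**2 = 127**2 = 16129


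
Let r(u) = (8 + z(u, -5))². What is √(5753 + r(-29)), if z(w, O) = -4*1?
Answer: 3*√641 ≈ 75.954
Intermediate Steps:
z(w, O) = -4
r(u) = 16 (r(u) = (8 - 4)² = 4² = 16)
√(5753 + r(-29)) = √(5753 + 16) = √5769 = 3*√641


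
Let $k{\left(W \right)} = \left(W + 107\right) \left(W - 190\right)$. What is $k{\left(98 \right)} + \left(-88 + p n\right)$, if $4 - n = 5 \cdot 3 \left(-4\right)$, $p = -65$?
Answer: $-23108$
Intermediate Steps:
$n = 64$ ($n = 4 - 5 \cdot 3 \left(-4\right) = 4 - 15 \left(-4\right) = 4 - -60 = 4 + 60 = 64$)
$k{\left(W \right)} = \left(-190 + W\right) \left(107 + W\right)$ ($k{\left(W \right)} = \left(107 + W\right) \left(-190 + W\right) = \left(-190 + W\right) \left(107 + W\right)$)
$k{\left(98 \right)} + \left(-88 + p n\right) = \left(-20330 + 98^{2} - 8134\right) - 4248 = \left(-20330 + 9604 - 8134\right) - 4248 = -18860 - 4248 = -23108$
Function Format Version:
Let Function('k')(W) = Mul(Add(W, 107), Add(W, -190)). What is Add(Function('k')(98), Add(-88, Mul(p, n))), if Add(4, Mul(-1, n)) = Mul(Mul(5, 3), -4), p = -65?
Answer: -23108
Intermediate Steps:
n = 64 (n = Add(4, Mul(-1, Mul(Mul(5, 3), -4))) = Add(4, Mul(-1, Mul(15, -4))) = Add(4, Mul(-1, -60)) = Add(4, 60) = 64)
Function('k')(W) = Mul(Add(-190, W), Add(107, W)) (Function('k')(W) = Mul(Add(107, W), Add(-190, W)) = Mul(Add(-190, W), Add(107, W)))
Add(Function('k')(98), Add(-88, Mul(p, n))) = Add(Add(-20330, Pow(98, 2), Mul(-83, 98)), Add(-88, Mul(-65, 64))) = Add(Add(-20330, 9604, -8134), Add(-88, -4160)) = Add(-18860, -4248) = -23108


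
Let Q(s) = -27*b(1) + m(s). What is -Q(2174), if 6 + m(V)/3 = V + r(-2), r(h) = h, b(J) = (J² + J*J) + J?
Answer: -6417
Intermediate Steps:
b(J) = J + 2*J² (b(J) = (J² + J²) + J = 2*J² + J = J + 2*J²)
m(V) = -24 + 3*V (m(V) = -18 + 3*(V - 2) = -18 + 3*(-2 + V) = -18 + (-6 + 3*V) = -24 + 3*V)
Q(s) = -105 + 3*s (Q(s) = -27*(1 + 2*1) + (-24 + 3*s) = -27*(1 + 2) + (-24 + 3*s) = -27*3 + (-24 + 3*s) = -81 + (-24 + 3*s) = -105 + 3*s)
-Q(2174) = -(-105 + 3*2174) = -(-105 + 6522) = -1*6417 = -6417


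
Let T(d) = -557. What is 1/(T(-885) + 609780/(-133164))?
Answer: -11097/6231844 ≈ -0.0017807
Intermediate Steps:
1/(T(-885) + 609780/(-133164)) = 1/(-557 + 609780/(-133164)) = 1/(-557 + 609780*(-1/133164)) = 1/(-557 - 50815/11097) = 1/(-6231844/11097) = -11097/6231844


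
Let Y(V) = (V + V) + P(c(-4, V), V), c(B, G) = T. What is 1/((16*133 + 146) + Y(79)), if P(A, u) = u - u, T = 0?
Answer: 1/2432 ≈ 0.00041118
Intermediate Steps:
c(B, G) = 0
P(A, u) = 0
Y(V) = 2*V (Y(V) = (V + V) + 0 = 2*V + 0 = 2*V)
1/((16*133 + 146) + Y(79)) = 1/((16*133 + 146) + 2*79) = 1/((2128 + 146) + 158) = 1/(2274 + 158) = 1/2432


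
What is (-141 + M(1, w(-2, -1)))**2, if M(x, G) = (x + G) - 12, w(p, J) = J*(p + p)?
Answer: 21904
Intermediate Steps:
w(p, J) = 2*J*p (w(p, J) = J*(2*p) = 2*J*p)
M(x, G) = -12 + G + x (M(x, G) = (G + x) - 12 = -12 + G + x)
(-141 + M(1, w(-2, -1)))**2 = (-141 + (-12 + 2*(-1)*(-2) + 1))**2 = (-141 + (-12 + 4 + 1))**2 = (-141 - 7)**2 = (-148)**2 = 21904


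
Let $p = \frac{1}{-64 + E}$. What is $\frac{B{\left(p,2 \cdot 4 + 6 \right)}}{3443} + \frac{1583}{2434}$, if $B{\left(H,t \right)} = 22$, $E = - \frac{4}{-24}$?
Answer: $\frac{500347}{761842} \approx 0.65676$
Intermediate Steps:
$E = \frac{1}{6}$ ($E = \left(-4\right) \left(- \frac{1}{24}\right) = \frac{1}{6} \approx 0.16667$)
$p = - \frac{6}{383}$ ($p = \frac{1}{-64 + \frac{1}{6}} = \frac{1}{- \frac{383}{6}} = - \frac{6}{383} \approx -0.015666$)
$\frac{B{\left(p,2 \cdot 4 + 6 \right)}}{3443} + \frac{1583}{2434} = \frac{22}{3443} + \frac{1583}{2434} = 22 \cdot \frac{1}{3443} + 1583 \cdot \frac{1}{2434} = \frac{2}{313} + \frac{1583}{2434} = \frac{500347}{761842}$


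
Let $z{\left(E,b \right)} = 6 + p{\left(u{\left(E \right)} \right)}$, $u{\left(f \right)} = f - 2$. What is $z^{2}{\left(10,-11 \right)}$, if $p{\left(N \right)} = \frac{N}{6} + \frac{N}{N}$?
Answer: $\frac{625}{9} \approx 69.444$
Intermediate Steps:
$u{\left(f \right)} = -2 + f$
$p{\left(N \right)} = 1 + \frac{N}{6}$ ($p{\left(N \right)} = N \frac{1}{6} + 1 = \frac{N}{6} + 1 = 1 + \frac{N}{6}$)
$z{\left(E,b \right)} = \frac{20}{3} + \frac{E}{6}$ ($z{\left(E,b \right)} = 6 + \left(1 + \frac{-2 + E}{6}\right) = 6 + \left(1 + \left(- \frac{1}{3} + \frac{E}{6}\right)\right) = 6 + \left(\frac{2}{3} + \frac{E}{6}\right) = \frac{20}{3} + \frac{E}{6}$)
$z^{2}{\left(10,-11 \right)} = \left(\frac{20}{3} + \frac{1}{6} \cdot 10\right)^{2} = \left(\frac{20}{3} + \frac{5}{3}\right)^{2} = \left(\frac{25}{3}\right)^{2} = \frac{625}{9}$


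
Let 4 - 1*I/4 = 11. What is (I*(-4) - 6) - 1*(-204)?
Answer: 310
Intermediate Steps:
I = -28 (I = 16 - 4*11 = 16 - 44 = -28)
(I*(-4) - 6) - 1*(-204) = (-28*(-4) - 6) - 1*(-204) = (112 - 6) + 204 = 106 + 204 = 310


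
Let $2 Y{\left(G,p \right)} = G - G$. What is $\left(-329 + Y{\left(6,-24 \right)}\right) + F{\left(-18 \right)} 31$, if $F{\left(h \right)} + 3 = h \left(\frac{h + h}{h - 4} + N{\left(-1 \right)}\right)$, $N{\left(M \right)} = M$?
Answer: $- \frac{8548}{11} \approx -777.09$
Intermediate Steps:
$Y{\left(G,p \right)} = 0$ ($Y{\left(G,p \right)} = \frac{G - G}{2} = \frac{1}{2} \cdot 0 = 0$)
$F{\left(h \right)} = -3 + h \left(-1 + \frac{2 h}{-4 + h}\right)$ ($F{\left(h \right)} = -3 + h \left(\frac{h + h}{h - 4} - 1\right) = -3 + h \left(\frac{2 h}{-4 + h} - 1\right) = -3 + h \left(-1 + \frac{2 h}{-4 + h}\right)$)
$\left(-329 + Y{\left(6,-24 \right)}\right) + F{\left(-18 \right)} 31 = \left(-329 + 0\right) + \frac{12 - 18 + \left(-18\right)^{2}}{-4 - 18} \cdot 31 = -329 + \frac{12 - 18 + 324}{-22} \cdot 31 = -329 + \left(- \frac{1}{22}\right) 318 \cdot 31 = -329 - \frac{4929}{11} = - \frac{8548}{11}$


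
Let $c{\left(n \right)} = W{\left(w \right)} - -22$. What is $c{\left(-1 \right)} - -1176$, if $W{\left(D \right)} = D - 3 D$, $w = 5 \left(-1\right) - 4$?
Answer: $1216$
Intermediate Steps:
$w = -9$ ($w = -5 - 4 = -9$)
$W{\left(D \right)} = - 2 D$
$c{\left(n \right)} = 40$ ($c{\left(n \right)} = \left(-2\right) \left(-9\right) - -22 = 18 + 22 = 40$)
$c{\left(-1 \right)} - -1176 = 40 - -1176 = 40 + 1176 = 1216$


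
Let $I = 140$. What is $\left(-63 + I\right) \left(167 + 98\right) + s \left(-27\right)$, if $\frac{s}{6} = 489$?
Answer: $-58813$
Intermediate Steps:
$s = 2934$ ($s = 6 \cdot 489 = 2934$)
$\left(-63 + I\right) \left(167 + 98\right) + s \left(-27\right) = \left(-63 + 140\right) \left(167 + 98\right) + 2934 \left(-27\right) = 77 \cdot 265 - 79218 = 20405 - 79218 = -58813$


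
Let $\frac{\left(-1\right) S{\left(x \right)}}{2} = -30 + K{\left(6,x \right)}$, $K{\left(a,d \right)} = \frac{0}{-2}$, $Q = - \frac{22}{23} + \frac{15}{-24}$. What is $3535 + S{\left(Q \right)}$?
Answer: $3595$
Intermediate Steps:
$Q = - \frac{291}{184}$ ($Q = \left(-22\right) \frac{1}{23} + 15 \left(- \frac{1}{24}\right) = - \frac{22}{23} - \frac{5}{8} = - \frac{291}{184} \approx -1.5815$)
$K{\left(a,d \right)} = 0$ ($K{\left(a,d \right)} = 0 \left(- \frac{1}{2}\right) = 0$)
$S{\left(x \right)} = 60$ ($S{\left(x \right)} = - 2 \left(-30 + 0\right) = \left(-2\right) \left(-30\right) = 60$)
$3535 + S{\left(Q \right)} = 3535 + 60 = 3595$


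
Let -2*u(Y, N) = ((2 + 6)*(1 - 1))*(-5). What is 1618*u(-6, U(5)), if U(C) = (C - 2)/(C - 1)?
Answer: 0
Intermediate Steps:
U(C) = (-2 + C)/(-1 + C)
u(Y, N) = 0 (u(Y, N) = -(2 + 6)*(1 - 1)*(-5)/2 = -8*0*(-5)/2 = -0*(-5) = -½*0 = 0)
1618*u(-6, U(5)) = 1618*0 = 0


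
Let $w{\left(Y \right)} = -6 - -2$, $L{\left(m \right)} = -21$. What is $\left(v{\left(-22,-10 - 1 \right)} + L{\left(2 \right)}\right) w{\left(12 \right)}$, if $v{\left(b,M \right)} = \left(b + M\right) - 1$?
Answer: $220$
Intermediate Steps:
$w{\left(Y \right)} = -4$ ($w{\left(Y \right)} = -6 + 2 = -4$)
$v{\left(b,M \right)} = -1 + M + b$ ($v{\left(b,M \right)} = \left(M + b\right) - 1 = -1 + M + b$)
$\left(v{\left(-22,-10 - 1 \right)} + L{\left(2 \right)}\right) w{\left(12 \right)} = \left(\left(-1 - 11 - 22\right) - 21\right) \left(-4\right) = \left(-34 - 21\right) \left(-4\right) = \left(-55\right) \left(-4\right) = 220$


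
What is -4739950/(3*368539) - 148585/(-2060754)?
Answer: -3201197606785/759468218406 ≈ -4.2150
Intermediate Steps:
-4739950/(3*368539) - 148585/(-2060754) = -4739950/1105617 - 148585*(-1/2060754) = -4739950*1/1105617 + 148585/2060754 = -4739950/1105617 + 148585/2060754 = -3201197606785/759468218406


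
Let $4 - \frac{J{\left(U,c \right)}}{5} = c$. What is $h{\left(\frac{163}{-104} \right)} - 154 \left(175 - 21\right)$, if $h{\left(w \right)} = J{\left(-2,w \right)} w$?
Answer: $- \frac{256984141}{10816} \approx -23760.0$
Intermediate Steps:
$J{\left(U,c \right)} = 20 - 5 c$
$h{\left(w \right)} = w \left(20 - 5 w\right)$ ($h{\left(w \right)} = \left(20 - 5 w\right) w = w \left(20 - 5 w\right)$)
$h{\left(\frac{163}{-104} \right)} - 154 \left(175 - 21\right) = 5 \frac{163}{-104} \left(4 - \frac{163}{-104}\right) - 154 \left(175 - 21\right) = 5 \cdot 163 \left(- \frac{1}{104}\right) \left(4 - 163 \left(- \frac{1}{104}\right)\right) - 154 \cdot 154 = 5 \left(- \frac{163}{104}\right) \left(4 - - \frac{163}{104}\right) - 23716 = 5 \left(- \frac{163}{104}\right) \left(4 + \frac{163}{104}\right) - 23716 = 5 \left(- \frac{163}{104}\right) \frac{579}{104} - 23716 = - \frac{471885}{10816} - 23716 = - \frac{256984141}{10816}$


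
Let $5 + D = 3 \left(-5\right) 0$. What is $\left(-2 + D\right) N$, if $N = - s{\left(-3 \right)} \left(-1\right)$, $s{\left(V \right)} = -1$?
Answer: $7$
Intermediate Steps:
$N = -1$ ($N = \left(-1\right) \left(-1\right) \left(-1\right) = 1 \left(-1\right) = -1$)
$D = -5$ ($D = -5 + 3 \left(-5\right) 0 = -5 - 0 = -5 + 0 = -5$)
$\left(-2 + D\right) N = \left(-2 - 5\right) \left(-1\right) = \left(-7\right) \left(-1\right) = 7$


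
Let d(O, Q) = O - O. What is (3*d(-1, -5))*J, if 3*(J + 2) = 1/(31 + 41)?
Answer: 0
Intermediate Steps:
d(O, Q) = 0
J = -431/216 (J = -2 + 1/(3*(31 + 41)) = -2 + (1/3)/72 = -2 + (1/3)*(1/72) = -2 + 1/216 = -431/216 ≈ -1.9954)
(3*d(-1, -5))*J = (3*0)*(-431/216) = 0*(-431/216) = 0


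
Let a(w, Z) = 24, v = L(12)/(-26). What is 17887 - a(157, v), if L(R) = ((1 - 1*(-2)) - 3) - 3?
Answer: 17863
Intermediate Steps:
L(R) = -3 (L(R) = ((1 + 2) - 3) - 3 = (3 - 3) - 3 = 0 - 3 = -3)
v = 3/26 (v = -3/(-26) = -3*(-1/26) = 3/26 ≈ 0.11538)
17887 - a(157, v) = 17887 - 1*24 = 17887 - 24 = 17863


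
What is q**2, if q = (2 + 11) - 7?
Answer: 36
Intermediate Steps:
q = 6 (q = 13 - 7 = 6)
q**2 = 6**2 = 36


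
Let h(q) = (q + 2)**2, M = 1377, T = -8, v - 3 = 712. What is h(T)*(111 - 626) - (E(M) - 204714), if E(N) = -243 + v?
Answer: 185702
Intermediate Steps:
v = 715 (v = 3 + 712 = 715)
h(q) = (2 + q)**2
E(N) = 472 (E(N) = -243 + 715 = 472)
h(T)*(111 - 626) - (E(M) - 204714) = (2 - 8)**2*(111 - 626) - (472 - 204714) = (-6)**2*(-515) - 1*(-204242) = 36*(-515) + 204242 = -18540 + 204242 = 185702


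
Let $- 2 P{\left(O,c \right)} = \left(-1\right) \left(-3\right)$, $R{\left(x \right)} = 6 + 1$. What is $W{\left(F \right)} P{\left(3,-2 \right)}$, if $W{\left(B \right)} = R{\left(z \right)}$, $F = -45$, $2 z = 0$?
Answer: $- \frac{21}{2} \approx -10.5$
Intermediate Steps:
$z = 0$ ($z = \frac{1}{2} \cdot 0 = 0$)
$R{\left(x \right)} = 7$
$P{\left(O,c \right)} = - \frac{3}{2}$ ($P{\left(O,c \right)} = - \frac{\left(-1\right) \left(-3\right)}{2} = \left(- \frac{1}{2}\right) 3 = - \frac{3}{2}$)
$W{\left(B \right)} = 7$
$W{\left(F \right)} P{\left(3,-2 \right)} = 7 \left(- \frac{3}{2}\right) = - \frac{21}{2}$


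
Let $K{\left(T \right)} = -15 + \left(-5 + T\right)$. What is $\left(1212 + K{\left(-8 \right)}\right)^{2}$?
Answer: $1401856$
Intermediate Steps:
$K{\left(T \right)} = -20 + T$
$\left(1212 + K{\left(-8 \right)}\right)^{2} = \left(1212 - 28\right)^{2} = 1184^{2} = 1401856$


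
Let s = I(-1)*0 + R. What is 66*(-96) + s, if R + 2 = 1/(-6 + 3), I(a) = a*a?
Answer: -19015/3 ≈ -6338.3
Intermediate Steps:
I(a) = a**2
R = -7/3 (R = -2 + 1/(-6 + 3) = -2 + 1/(-3) = -2 - 1/3 = -7/3 ≈ -2.3333)
s = -7/3 (s = (-1)**2*0 - 7/3 = 1*0 - 7/3 = 0 - 7/3 = -7/3 ≈ -2.3333)
66*(-96) + s = 66*(-96) - 7/3 = -6336 - 7/3 = -19015/3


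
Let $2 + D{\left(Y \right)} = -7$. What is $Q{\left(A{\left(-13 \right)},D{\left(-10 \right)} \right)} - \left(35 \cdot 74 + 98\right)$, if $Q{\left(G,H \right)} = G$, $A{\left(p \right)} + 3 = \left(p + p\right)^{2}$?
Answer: $-2015$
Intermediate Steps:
$D{\left(Y \right)} = -9$ ($D{\left(Y \right)} = -2 - 7 = -9$)
$A{\left(p \right)} = -3 + 4 p^{2}$ ($A{\left(p \right)} = -3 + \left(p + p\right)^{2} = -3 + \left(2 p\right)^{2} = -3 + 4 p^{2}$)
$Q{\left(A{\left(-13 \right)},D{\left(-10 \right)} \right)} - \left(35 \cdot 74 + 98\right) = \left(-3 + 4 \left(-13\right)^{2}\right) - \left(35 \cdot 74 + 98\right) = \left(-3 + 4 \cdot 169\right) - \left(2590 + 98\right) = \left(-3 + 676\right) - 2688 = 673 - 2688 = -2015$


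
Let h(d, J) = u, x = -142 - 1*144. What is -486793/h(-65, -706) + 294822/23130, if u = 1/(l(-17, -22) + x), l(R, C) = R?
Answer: 189535304894/1285 ≈ 1.4750e+8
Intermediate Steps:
x = -286 (x = -142 - 144 = -286)
u = -1/303 (u = 1/(-17 - 286) = 1/(-303) = -1/303 ≈ -0.0033003)
h(d, J) = -1/303
-486793/h(-65, -706) + 294822/23130 = -486793/(-1/303) + 294822/23130 = -486793*(-303) + 294822*(1/23130) = 147498279 + 16379/1285 = 189535304894/1285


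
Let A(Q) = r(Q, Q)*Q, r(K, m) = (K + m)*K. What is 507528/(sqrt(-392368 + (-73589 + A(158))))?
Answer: 72504*sqrt(151483)/151483 ≈ 186.29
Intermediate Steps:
r(K, m) = K*(K + m)
A(Q) = 2*Q**3 (A(Q) = (Q*(Q + Q))*Q = (Q*(2*Q))*Q = (2*Q**2)*Q = 2*Q**3)
507528/(sqrt(-392368 + (-73589 + A(158)))) = 507528/(sqrt(-392368 + (-73589 + 2*158**3))) = 507528/(sqrt(-392368 + (-73589 + 2*3944312))) = 507528/(sqrt(-392368 + (-73589 + 7888624))) = 507528/(sqrt(-392368 + 7815035)) = 507528/(sqrt(7422667)) = 507528/((7*sqrt(151483))) = 507528*(sqrt(151483)/1060381) = 72504*sqrt(151483)/151483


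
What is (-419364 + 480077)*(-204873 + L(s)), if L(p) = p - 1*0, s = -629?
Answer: -12476642926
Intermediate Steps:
L(p) = p (L(p) = p + 0 = p)
(-419364 + 480077)*(-204873 + L(s)) = (-419364 + 480077)*(-204873 - 629) = 60713*(-205502) = -12476642926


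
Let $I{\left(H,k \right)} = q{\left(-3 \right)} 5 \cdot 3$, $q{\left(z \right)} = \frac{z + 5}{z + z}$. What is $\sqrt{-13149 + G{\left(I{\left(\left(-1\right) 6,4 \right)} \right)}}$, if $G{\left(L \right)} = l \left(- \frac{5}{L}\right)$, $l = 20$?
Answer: $i \sqrt{13129} \approx 114.58 i$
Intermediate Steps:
$q{\left(z \right)} = \frac{5 + z}{2 z}$
$I{\left(H,k \right)} = -5$ ($I{\left(H,k \right)} = \frac{5 - 3}{2 \left(-3\right)} 5 \cdot 3 = \frac{1}{2} \left(- \frac{1}{3}\right) 2 \cdot 5 \cdot 3 = \left(- \frac{1}{3}\right) 5 \cdot 3 = \left(- \frac{5}{3}\right) 3 = -5$)
$G{\left(L \right)} = - \frac{100}{L}$ ($G{\left(L \right)} = 20 \left(- \frac{5}{L}\right) = - \frac{100}{L}$)
$\sqrt{-13149 + G{\left(I{\left(\left(-1\right) 6,4 \right)} \right)}} = \sqrt{-13149 - \frac{100}{-5}} = \sqrt{-13149 - -20} = \sqrt{-13149 + 20} = \sqrt{-13129} = i \sqrt{13129}$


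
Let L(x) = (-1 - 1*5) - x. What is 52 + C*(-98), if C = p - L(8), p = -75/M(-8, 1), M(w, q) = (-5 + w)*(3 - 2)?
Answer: -24510/13 ≈ -1885.4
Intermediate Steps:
L(x) = -6 - x (L(x) = (-1 - 5) - x = -6 - x)
M(w, q) = -5 + w (M(w, q) = (-5 + w)*1 = -5 + w)
p = 75/13 (p = -75/(-5 - 8) = -75/(-13) = -75*(-1/13) = 75/13 ≈ 5.7692)
C = 257/13 (C = 75/13 - (-6 - 1*8) = 75/13 - (-6 - 8) = 75/13 - 1*(-14) = 75/13 + 14 = 257/13 ≈ 19.769)
52 + C*(-98) = 52 + (257/13)*(-98) = 52 - 25186/13 = -24510/13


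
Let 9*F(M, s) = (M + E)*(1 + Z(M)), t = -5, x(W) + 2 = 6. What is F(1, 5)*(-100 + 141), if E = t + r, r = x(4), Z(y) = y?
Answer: 0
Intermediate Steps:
x(W) = 4 (x(W) = -2 + 6 = 4)
r = 4
E = -1 (E = -5 + 4 = -1)
F(M, s) = (1 + M)*(-1 + M)/9 (F(M, s) = ((M - 1)*(1 + M))/9 = ((-1 + M)*(1 + M))/9 = ((1 + M)*(-1 + M))/9 = (1 + M)*(-1 + M)/9)
F(1, 5)*(-100 + 141) = (-⅑ + (⅑)*1²)*(-100 + 141) = (-⅑ + (⅑)*1)*41 = (-⅑ + ⅑)*41 = 0*41 = 0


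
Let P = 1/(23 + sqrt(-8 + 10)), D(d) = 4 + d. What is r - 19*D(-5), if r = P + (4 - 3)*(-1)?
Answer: 9509/527 - sqrt(2)/527 ≈ 18.041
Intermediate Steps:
P = 1/(23 + sqrt(2)) ≈ 0.040960
r = -504/527 - sqrt(2)/527 (r = (23/527 - sqrt(2)/527) + (4 - 3)*(-1) = (23/527 - sqrt(2)/527) + 1*(-1) = (23/527 - sqrt(2)/527) - 1 = -504/527 - sqrt(2)/527 ≈ -0.95904)
r - 19*D(-5) = (-504/527 - sqrt(2)/527) - 19*(4 - 5) = (-504/527 - sqrt(2)/527) - 19*(-1) = (-504/527 - sqrt(2)/527) + 19 = 9509/527 - sqrt(2)/527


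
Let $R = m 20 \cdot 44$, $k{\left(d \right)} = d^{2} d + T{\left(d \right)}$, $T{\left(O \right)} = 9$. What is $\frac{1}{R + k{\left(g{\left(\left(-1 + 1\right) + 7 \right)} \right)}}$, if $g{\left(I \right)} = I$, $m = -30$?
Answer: $- \frac{1}{26048} \approx -3.8391 \cdot 10^{-5}$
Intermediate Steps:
$k{\left(d \right)} = 9 + d^{3}$ ($k{\left(d \right)} = d^{2} d + 9 = d^{3} + 9 = 9 + d^{3}$)
$R = -26400$ ($R = \left(-30\right) 20 \cdot 44 = \left(-600\right) 44 = -26400$)
$\frac{1}{R + k{\left(g{\left(\left(-1 + 1\right) + 7 \right)} \right)}} = \frac{1}{-26400 + \left(9 + \left(\left(-1 + 1\right) + 7\right)^{3}\right)} = \frac{1}{-26400 + \left(9 + \left(0 + 7\right)^{3}\right)} = \frac{1}{-26400 + \left(9 + 7^{3}\right)} = \frac{1}{-26400 + \left(9 + 343\right)} = \frac{1}{-26400 + 352} = \frac{1}{-26048} = - \frac{1}{26048}$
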